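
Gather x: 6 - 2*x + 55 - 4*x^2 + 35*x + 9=-4*x^2 + 33*x + 70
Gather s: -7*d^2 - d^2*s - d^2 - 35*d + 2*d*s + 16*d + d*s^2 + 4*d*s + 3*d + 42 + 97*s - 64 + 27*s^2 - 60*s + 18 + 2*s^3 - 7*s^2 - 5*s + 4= -8*d^2 - 16*d + 2*s^3 + s^2*(d + 20) + s*(-d^2 + 6*d + 32)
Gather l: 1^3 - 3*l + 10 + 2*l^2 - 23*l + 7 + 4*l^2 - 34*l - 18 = 6*l^2 - 60*l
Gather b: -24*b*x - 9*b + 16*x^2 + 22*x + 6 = b*(-24*x - 9) + 16*x^2 + 22*x + 6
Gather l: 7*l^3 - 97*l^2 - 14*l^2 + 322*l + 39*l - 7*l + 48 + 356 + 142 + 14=7*l^3 - 111*l^2 + 354*l + 560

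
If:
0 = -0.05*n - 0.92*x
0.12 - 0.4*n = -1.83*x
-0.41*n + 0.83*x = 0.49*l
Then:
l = -0.22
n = 0.24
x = -0.01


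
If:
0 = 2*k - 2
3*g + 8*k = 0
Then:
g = -8/3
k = 1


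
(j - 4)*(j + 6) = j^2 + 2*j - 24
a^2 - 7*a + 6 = (a - 6)*(a - 1)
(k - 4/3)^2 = k^2 - 8*k/3 + 16/9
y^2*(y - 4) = y^3 - 4*y^2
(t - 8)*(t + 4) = t^2 - 4*t - 32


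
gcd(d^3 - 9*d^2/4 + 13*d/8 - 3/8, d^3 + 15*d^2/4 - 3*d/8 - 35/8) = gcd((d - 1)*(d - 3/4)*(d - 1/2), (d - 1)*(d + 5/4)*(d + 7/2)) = d - 1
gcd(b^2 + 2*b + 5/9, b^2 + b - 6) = 1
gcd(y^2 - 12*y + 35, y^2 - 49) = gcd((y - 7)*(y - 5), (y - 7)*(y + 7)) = y - 7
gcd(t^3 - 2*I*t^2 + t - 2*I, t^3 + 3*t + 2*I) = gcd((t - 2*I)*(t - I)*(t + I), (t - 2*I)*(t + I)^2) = t^2 - I*t + 2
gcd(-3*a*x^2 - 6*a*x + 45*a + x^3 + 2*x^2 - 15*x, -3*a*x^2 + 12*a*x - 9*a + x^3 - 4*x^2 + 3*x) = -3*a*x + 9*a + x^2 - 3*x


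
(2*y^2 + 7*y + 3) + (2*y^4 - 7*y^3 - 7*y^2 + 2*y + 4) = 2*y^4 - 7*y^3 - 5*y^2 + 9*y + 7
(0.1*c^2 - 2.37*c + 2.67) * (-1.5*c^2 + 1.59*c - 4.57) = -0.15*c^4 + 3.714*c^3 - 8.2303*c^2 + 15.0762*c - 12.2019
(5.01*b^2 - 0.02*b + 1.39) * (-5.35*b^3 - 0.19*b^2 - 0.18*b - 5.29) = -26.8035*b^5 - 0.8449*b^4 - 8.3345*b^3 - 26.7634*b^2 - 0.1444*b - 7.3531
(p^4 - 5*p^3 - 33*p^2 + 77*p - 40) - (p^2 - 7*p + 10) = p^4 - 5*p^3 - 34*p^2 + 84*p - 50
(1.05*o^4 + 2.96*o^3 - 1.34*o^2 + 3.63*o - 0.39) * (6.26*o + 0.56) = 6.573*o^5 + 19.1176*o^4 - 6.7308*o^3 + 21.9734*o^2 - 0.4086*o - 0.2184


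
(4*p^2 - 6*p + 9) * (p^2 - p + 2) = 4*p^4 - 10*p^3 + 23*p^2 - 21*p + 18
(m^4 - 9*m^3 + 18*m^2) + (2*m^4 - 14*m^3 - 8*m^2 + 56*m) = 3*m^4 - 23*m^3 + 10*m^2 + 56*m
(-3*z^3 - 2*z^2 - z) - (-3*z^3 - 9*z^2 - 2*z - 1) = 7*z^2 + z + 1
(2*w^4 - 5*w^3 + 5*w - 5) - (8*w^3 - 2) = 2*w^4 - 13*w^3 + 5*w - 3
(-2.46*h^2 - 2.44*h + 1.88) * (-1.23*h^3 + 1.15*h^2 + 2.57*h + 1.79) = 3.0258*h^5 + 0.1722*h^4 - 11.4406*h^3 - 8.5122*h^2 + 0.463999999999999*h + 3.3652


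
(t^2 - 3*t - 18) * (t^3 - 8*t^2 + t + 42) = t^5 - 11*t^4 + 7*t^3 + 183*t^2 - 144*t - 756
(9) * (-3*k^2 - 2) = -27*k^2 - 18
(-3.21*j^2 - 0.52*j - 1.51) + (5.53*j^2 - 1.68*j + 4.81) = 2.32*j^2 - 2.2*j + 3.3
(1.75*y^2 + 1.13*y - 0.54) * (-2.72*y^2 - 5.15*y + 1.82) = -4.76*y^4 - 12.0861*y^3 - 1.1657*y^2 + 4.8376*y - 0.9828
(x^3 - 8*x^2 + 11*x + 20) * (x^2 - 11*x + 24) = x^5 - 19*x^4 + 123*x^3 - 293*x^2 + 44*x + 480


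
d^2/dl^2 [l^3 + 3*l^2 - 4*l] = 6*l + 6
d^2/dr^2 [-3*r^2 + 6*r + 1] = -6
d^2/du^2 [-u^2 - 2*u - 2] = -2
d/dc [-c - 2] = -1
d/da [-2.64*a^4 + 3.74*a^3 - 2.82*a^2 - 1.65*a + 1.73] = -10.56*a^3 + 11.22*a^2 - 5.64*a - 1.65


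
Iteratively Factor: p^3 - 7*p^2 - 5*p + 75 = (p - 5)*(p^2 - 2*p - 15) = (p - 5)*(p + 3)*(p - 5)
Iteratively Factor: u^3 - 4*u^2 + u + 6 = (u - 3)*(u^2 - u - 2) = (u - 3)*(u - 2)*(u + 1)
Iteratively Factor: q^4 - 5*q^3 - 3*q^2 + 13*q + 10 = (q - 2)*(q^3 - 3*q^2 - 9*q - 5) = (q - 2)*(q + 1)*(q^2 - 4*q - 5) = (q - 2)*(q + 1)^2*(q - 5)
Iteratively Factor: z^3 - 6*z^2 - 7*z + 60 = (z + 3)*(z^2 - 9*z + 20) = (z - 4)*(z + 3)*(z - 5)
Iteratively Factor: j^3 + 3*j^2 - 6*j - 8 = (j - 2)*(j^2 + 5*j + 4) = (j - 2)*(j + 1)*(j + 4)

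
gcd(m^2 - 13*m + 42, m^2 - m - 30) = m - 6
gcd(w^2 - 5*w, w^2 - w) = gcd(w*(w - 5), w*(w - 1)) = w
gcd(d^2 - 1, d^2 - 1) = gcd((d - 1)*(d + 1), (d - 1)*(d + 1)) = d^2 - 1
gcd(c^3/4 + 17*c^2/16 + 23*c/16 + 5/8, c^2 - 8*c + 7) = 1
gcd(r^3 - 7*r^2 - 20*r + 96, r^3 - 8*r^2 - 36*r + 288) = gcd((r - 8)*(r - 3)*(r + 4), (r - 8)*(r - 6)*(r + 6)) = r - 8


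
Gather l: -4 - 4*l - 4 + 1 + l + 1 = -3*l - 6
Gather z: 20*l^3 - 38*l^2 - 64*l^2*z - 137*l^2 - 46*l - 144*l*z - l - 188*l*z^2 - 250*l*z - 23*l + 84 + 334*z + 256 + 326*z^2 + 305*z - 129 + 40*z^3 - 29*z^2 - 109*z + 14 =20*l^3 - 175*l^2 - 70*l + 40*z^3 + z^2*(297 - 188*l) + z*(-64*l^2 - 394*l + 530) + 225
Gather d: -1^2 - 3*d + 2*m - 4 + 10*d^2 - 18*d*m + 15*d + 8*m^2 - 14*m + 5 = 10*d^2 + d*(12 - 18*m) + 8*m^2 - 12*m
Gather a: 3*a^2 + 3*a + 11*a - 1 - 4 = 3*a^2 + 14*a - 5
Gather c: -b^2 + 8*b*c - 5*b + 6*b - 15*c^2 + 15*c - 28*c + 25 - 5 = -b^2 + b - 15*c^2 + c*(8*b - 13) + 20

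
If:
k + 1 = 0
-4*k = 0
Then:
No Solution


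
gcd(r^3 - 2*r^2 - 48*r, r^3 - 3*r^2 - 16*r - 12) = 1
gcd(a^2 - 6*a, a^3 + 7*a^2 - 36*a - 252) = a - 6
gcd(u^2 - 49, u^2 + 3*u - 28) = u + 7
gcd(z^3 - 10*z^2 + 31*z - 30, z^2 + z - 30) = z - 5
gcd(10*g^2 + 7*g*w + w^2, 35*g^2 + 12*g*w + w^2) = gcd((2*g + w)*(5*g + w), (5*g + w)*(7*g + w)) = 5*g + w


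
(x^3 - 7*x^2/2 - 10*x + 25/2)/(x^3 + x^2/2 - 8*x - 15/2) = (x^2 - 6*x + 5)/(x^2 - 2*x - 3)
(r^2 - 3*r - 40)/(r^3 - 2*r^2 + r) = (r^2 - 3*r - 40)/(r*(r^2 - 2*r + 1))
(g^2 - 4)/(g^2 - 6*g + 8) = (g + 2)/(g - 4)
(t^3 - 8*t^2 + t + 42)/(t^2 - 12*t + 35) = (t^2 - t - 6)/(t - 5)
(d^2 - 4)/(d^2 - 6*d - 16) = (d - 2)/(d - 8)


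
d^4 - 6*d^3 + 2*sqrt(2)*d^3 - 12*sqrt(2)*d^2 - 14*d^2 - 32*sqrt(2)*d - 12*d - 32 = (d - 8)*(d + 2)*(d + sqrt(2))^2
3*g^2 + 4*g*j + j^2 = (g + j)*(3*g + j)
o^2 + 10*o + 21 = (o + 3)*(o + 7)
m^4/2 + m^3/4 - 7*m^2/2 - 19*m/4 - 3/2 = (m/2 + 1/2)*(m - 3)*(m + 1/2)*(m + 2)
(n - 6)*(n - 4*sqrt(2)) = n^2 - 6*n - 4*sqrt(2)*n + 24*sqrt(2)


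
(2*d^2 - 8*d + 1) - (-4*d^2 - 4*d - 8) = 6*d^2 - 4*d + 9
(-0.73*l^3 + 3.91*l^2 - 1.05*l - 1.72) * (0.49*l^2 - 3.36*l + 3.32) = -0.3577*l^5 + 4.3687*l^4 - 16.0757*l^3 + 15.6664*l^2 + 2.2932*l - 5.7104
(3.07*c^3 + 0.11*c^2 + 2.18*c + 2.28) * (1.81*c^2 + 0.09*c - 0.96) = 5.5567*c^5 + 0.4754*c^4 + 1.0085*c^3 + 4.2174*c^2 - 1.8876*c - 2.1888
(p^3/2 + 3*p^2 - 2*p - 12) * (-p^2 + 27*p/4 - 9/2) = -p^5/2 + 3*p^4/8 + 20*p^3 - 15*p^2 - 72*p + 54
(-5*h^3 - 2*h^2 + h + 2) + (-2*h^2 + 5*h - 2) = -5*h^3 - 4*h^2 + 6*h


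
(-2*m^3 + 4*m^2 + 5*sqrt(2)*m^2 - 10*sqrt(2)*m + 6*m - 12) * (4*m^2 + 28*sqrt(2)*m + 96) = -8*m^5 - 36*sqrt(2)*m^4 + 16*m^4 + 72*sqrt(2)*m^3 + 112*m^3 - 224*m^2 + 648*sqrt(2)*m^2 - 1296*sqrt(2)*m + 576*m - 1152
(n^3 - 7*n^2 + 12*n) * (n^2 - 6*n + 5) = n^5 - 13*n^4 + 59*n^3 - 107*n^2 + 60*n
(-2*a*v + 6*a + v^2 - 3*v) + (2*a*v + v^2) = 6*a + 2*v^2 - 3*v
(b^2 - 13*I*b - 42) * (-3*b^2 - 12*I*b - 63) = -3*b^4 + 27*I*b^3 - 93*b^2 + 1323*I*b + 2646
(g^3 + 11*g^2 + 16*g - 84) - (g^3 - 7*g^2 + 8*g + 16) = 18*g^2 + 8*g - 100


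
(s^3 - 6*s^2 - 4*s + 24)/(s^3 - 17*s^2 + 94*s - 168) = (s^2 - 4)/(s^2 - 11*s + 28)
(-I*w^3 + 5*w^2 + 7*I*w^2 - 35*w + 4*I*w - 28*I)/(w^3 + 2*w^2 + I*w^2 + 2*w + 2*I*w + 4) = (-I*w^3 + w^2*(5 + 7*I) + w*(-35 + 4*I) - 28*I)/(w^3 + w^2*(2 + I) + 2*w*(1 + I) + 4)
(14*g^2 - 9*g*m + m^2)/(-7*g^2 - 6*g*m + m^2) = (-2*g + m)/(g + m)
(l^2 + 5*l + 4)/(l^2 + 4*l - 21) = (l^2 + 5*l + 4)/(l^2 + 4*l - 21)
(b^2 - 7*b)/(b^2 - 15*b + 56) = b/(b - 8)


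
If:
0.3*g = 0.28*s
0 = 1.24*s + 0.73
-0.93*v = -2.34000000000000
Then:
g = -0.55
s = -0.59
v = 2.52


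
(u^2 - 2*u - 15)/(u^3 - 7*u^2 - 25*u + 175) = (u + 3)/(u^2 - 2*u - 35)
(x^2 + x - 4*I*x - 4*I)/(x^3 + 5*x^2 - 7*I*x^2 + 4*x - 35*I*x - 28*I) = (x - 4*I)/(x^2 + x*(4 - 7*I) - 28*I)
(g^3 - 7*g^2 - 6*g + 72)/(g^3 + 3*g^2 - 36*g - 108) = (g - 4)/(g + 6)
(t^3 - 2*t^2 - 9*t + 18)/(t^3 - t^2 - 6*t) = (t^2 + t - 6)/(t*(t + 2))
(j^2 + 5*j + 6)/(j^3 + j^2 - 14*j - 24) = 1/(j - 4)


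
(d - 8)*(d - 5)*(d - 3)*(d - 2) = d^4 - 18*d^3 + 111*d^2 - 278*d + 240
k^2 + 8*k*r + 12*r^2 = (k + 2*r)*(k + 6*r)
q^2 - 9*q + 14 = (q - 7)*(q - 2)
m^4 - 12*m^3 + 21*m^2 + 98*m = m*(m - 7)^2*(m + 2)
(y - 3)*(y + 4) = y^2 + y - 12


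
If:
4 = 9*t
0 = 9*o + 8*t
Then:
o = -32/81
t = 4/9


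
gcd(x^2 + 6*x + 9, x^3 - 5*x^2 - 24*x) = x + 3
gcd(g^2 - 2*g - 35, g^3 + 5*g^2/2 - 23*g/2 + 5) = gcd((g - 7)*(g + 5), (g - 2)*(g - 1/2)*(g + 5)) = g + 5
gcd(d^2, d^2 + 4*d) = d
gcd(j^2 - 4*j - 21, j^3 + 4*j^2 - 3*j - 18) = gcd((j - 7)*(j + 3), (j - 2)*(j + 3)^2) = j + 3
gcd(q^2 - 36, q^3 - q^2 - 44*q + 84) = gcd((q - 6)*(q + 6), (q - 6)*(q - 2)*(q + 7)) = q - 6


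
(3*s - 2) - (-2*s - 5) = 5*s + 3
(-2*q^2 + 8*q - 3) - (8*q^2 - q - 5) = -10*q^2 + 9*q + 2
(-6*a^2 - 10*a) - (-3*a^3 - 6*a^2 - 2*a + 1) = 3*a^3 - 8*a - 1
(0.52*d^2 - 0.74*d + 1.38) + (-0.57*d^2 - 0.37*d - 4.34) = -0.0499999999999999*d^2 - 1.11*d - 2.96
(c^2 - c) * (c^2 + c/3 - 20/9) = c^4 - 2*c^3/3 - 23*c^2/9 + 20*c/9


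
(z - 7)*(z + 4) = z^2 - 3*z - 28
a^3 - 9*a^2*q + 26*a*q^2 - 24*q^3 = (a - 4*q)*(a - 3*q)*(a - 2*q)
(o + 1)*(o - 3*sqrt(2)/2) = o^2 - 3*sqrt(2)*o/2 + o - 3*sqrt(2)/2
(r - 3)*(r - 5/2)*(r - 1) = r^3 - 13*r^2/2 + 13*r - 15/2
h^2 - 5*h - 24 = (h - 8)*(h + 3)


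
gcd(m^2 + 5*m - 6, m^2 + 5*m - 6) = m^2 + 5*m - 6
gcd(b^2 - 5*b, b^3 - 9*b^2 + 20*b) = b^2 - 5*b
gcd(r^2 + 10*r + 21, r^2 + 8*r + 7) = r + 7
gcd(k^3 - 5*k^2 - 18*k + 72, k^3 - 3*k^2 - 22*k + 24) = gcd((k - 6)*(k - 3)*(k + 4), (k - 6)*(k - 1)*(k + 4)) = k^2 - 2*k - 24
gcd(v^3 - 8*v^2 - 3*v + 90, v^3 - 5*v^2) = v - 5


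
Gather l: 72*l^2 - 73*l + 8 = 72*l^2 - 73*l + 8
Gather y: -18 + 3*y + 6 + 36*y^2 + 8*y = 36*y^2 + 11*y - 12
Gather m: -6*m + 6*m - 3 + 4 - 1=0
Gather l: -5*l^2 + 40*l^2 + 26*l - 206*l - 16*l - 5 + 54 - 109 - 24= 35*l^2 - 196*l - 84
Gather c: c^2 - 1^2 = c^2 - 1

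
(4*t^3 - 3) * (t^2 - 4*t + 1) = 4*t^5 - 16*t^4 + 4*t^3 - 3*t^2 + 12*t - 3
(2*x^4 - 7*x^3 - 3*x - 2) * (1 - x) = -2*x^5 + 9*x^4 - 7*x^3 + 3*x^2 - x - 2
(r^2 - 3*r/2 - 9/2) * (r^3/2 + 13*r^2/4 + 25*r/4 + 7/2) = r^5/2 + 5*r^4/2 - 7*r^3/8 - 41*r^2/2 - 267*r/8 - 63/4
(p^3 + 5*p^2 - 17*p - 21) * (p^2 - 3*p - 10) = p^5 + 2*p^4 - 42*p^3 - 20*p^2 + 233*p + 210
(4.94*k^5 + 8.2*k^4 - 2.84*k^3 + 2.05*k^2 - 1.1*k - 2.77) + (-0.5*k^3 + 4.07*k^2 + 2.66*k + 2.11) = 4.94*k^5 + 8.2*k^4 - 3.34*k^3 + 6.12*k^2 + 1.56*k - 0.66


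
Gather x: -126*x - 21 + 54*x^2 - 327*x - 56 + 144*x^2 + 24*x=198*x^2 - 429*x - 77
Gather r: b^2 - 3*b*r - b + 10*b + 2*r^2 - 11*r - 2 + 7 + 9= b^2 + 9*b + 2*r^2 + r*(-3*b - 11) + 14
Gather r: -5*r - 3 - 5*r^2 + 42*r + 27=-5*r^2 + 37*r + 24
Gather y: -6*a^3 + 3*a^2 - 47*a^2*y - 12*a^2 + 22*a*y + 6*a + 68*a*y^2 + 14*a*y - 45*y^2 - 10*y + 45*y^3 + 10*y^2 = -6*a^3 - 9*a^2 + 6*a + 45*y^3 + y^2*(68*a - 35) + y*(-47*a^2 + 36*a - 10)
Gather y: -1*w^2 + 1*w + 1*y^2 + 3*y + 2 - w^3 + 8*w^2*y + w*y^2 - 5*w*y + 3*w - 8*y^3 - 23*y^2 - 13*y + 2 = -w^3 - w^2 + 4*w - 8*y^3 + y^2*(w - 22) + y*(8*w^2 - 5*w - 10) + 4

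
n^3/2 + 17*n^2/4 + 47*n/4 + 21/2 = (n/2 + 1)*(n + 3)*(n + 7/2)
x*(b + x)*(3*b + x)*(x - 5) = 3*b^2*x^2 - 15*b^2*x + 4*b*x^3 - 20*b*x^2 + x^4 - 5*x^3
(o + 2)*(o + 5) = o^2 + 7*o + 10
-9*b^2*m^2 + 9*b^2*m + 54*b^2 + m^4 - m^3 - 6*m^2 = (-3*b + m)*(3*b + m)*(m - 3)*(m + 2)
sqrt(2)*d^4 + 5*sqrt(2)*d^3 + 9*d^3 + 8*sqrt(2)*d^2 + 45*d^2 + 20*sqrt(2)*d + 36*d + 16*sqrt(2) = (d + 1)*(d + 4)*(d + 4*sqrt(2))*(sqrt(2)*d + 1)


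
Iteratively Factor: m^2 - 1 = (m - 1)*(m + 1)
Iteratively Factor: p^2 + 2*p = (p + 2)*(p)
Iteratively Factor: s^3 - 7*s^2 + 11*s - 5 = (s - 1)*(s^2 - 6*s + 5) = (s - 5)*(s - 1)*(s - 1)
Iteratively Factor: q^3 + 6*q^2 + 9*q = (q)*(q^2 + 6*q + 9) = q*(q + 3)*(q + 3)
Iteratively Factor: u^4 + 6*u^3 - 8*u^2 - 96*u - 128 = (u - 4)*(u^3 + 10*u^2 + 32*u + 32) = (u - 4)*(u + 2)*(u^2 + 8*u + 16) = (u - 4)*(u + 2)*(u + 4)*(u + 4)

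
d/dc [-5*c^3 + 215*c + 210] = 215 - 15*c^2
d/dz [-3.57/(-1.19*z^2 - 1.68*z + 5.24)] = (-8.4966*z - 5.9976)/(1.19*z^2 + 1.68*z - 5.24)^2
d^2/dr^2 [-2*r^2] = -4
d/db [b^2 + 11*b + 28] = 2*b + 11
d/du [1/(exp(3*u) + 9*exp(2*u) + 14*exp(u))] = (-3*exp(2*u) - 18*exp(u) - 14)*exp(-u)/(exp(2*u) + 9*exp(u) + 14)^2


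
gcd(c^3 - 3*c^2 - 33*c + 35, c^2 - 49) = c - 7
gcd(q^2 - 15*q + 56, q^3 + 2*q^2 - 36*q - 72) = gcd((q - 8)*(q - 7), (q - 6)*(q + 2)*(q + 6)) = 1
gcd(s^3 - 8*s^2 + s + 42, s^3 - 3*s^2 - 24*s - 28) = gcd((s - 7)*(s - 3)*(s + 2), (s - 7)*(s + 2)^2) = s^2 - 5*s - 14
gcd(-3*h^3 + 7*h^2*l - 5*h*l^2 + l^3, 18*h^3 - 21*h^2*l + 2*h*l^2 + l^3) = 3*h^2 - 4*h*l + l^2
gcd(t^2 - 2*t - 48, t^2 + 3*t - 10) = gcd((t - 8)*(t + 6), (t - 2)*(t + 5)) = 1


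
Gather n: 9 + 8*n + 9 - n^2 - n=-n^2 + 7*n + 18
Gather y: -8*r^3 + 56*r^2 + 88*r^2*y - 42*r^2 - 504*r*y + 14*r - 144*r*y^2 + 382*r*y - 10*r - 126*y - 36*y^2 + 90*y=-8*r^3 + 14*r^2 + 4*r + y^2*(-144*r - 36) + y*(88*r^2 - 122*r - 36)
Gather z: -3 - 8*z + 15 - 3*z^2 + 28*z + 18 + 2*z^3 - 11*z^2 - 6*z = 2*z^3 - 14*z^2 + 14*z + 30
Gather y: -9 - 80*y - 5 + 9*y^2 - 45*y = 9*y^2 - 125*y - 14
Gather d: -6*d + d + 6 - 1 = 5 - 5*d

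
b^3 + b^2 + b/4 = b*(b + 1/2)^2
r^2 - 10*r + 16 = (r - 8)*(r - 2)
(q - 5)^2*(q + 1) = q^3 - 9*q^2 + 15*q + 25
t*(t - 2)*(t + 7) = t^3 + 5*t^2 - 14*t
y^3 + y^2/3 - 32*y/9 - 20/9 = (y - 2)*(y + 2/3)*(y + 5/3)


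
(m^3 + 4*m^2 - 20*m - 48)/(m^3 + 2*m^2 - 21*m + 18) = (m^2 - 2*m - 8)/(m^2 - 4*m + 3)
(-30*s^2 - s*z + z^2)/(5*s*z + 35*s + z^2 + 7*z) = (-6*s + z)/(z + 7)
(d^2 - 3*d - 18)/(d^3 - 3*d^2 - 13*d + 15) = (d - 6)/(d^2 - 6*d + 5)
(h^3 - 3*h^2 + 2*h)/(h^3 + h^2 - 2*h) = (h - 2)/(h + 2)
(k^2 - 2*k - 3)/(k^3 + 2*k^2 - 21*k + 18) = (k + 1)/(k^2 + 5*k - 6)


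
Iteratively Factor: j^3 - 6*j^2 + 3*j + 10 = (j - 2)*(j^2 - 4*j - 5) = (j - 5)*(j - 2)*(j + 1)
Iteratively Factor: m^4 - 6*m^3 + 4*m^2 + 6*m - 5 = (m - 1)*(m^3 - 5*m^2 - m + 5) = (m - 1)*(m + 1)*(m^2 - 6*m + 5) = (m - 5)*(m - 1)*(m + 1)*(m - 1)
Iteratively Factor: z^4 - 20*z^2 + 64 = (z + 4)*(z^3 - 4*z^2 - 4*z + 16) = (z - 2)*(z + 4)*(z^2 - 2*z - 8) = (z - 2)*(z + 2)*(z + 4)*(z - 4)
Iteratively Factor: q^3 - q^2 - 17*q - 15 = (q + 3)*(q^2 - 4*q - 5) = (q + 1)*(q + 3)*(q - 5)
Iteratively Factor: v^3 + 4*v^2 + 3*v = (v + 1)*(v^2 + 3*v) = (v + 1)*(v + 3)*(v)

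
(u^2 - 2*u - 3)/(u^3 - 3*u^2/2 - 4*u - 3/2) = 2/(2*u + 1)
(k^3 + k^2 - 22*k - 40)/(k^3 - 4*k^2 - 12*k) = (k^2 - k - 20)/(k*(k - 6))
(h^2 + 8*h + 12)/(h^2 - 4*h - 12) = (h + 6)/(h - 6)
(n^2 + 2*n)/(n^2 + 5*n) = (n + 2)/(n + 5)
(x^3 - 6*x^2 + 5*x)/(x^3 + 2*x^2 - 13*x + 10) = x*(x - 5)/(x^2 + 3*x - 10)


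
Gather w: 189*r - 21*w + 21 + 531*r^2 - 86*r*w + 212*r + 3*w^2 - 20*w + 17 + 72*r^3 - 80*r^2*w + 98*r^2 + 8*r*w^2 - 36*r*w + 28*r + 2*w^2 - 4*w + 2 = 72*r^3 + 629*r^2 + 429*r + w^2*(8*r + 5) + w*(-80*r^2 - 122*r - 45) + 40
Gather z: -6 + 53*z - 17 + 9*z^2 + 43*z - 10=9*z^2 + 96*z - 33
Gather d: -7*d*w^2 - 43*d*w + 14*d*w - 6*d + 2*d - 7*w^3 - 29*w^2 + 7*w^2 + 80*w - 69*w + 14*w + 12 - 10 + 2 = d*(-7*w^2 - 29*w - 4) - 7*w^3 - 22*w^2 + 25*w + 4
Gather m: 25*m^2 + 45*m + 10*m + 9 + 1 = 25*m^2 + 55*m + 10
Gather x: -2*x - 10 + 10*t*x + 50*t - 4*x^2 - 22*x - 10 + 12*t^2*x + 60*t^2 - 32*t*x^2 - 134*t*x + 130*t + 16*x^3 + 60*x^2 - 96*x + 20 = 60*t^2 + 180*t + 16*x^3 + x^2*(56 - 32*t) + x*(12*t^2 - 124*t - 120)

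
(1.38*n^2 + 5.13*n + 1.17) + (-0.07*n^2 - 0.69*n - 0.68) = 1.31*n^2 + 4.44*n + 0.49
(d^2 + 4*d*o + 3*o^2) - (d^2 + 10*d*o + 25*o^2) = -6*d*o - 22*o^2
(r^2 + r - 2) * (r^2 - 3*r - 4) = r^4 - 2*r^3 - 9*r^2 + 2*r + 8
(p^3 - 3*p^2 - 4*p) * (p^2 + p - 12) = p^5 - 2*p^4 - 19*p^3 + 32*p^2 + 48*p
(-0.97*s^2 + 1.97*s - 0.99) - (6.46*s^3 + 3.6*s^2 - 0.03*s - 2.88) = -6.46*s^3 - 4.57*s^2 + 2.0*s + 1.89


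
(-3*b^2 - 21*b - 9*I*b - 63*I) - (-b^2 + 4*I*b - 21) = -2*b^2 - 21*b - 13*I*b + 21 - 63*I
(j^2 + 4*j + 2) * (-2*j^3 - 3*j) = -2*j^5 - 8*j^4 - 7*j^3 - 12*j^2 - 6*j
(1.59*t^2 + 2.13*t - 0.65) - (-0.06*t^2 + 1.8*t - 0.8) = 1.65*t^2 + 0.33*t + 0.15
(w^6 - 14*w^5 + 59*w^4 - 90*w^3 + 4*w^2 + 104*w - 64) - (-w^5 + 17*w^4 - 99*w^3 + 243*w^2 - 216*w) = w^6 - 13*w^5 + 42*w^4 + 9*w^3 - 239*w^2 + 320*w - 64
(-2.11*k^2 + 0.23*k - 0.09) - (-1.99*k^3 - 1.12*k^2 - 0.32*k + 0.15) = 1.99*k^3 - 0.99*k^2 + 0.55*k - 0.24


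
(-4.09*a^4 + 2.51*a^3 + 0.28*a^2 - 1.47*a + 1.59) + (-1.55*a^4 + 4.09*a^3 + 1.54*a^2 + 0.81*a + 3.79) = -5.64*a^4 + 6.6*a^3 + 1.82*a^2 - 0.66*a + 5.38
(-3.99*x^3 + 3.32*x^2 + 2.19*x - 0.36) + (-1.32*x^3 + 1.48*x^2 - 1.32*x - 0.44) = -5.31*x^3 + 4.8*x^2 + 0.87*x - 0.8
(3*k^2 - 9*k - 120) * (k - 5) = 3*k^3 - 24*k^2 - 75*k + 600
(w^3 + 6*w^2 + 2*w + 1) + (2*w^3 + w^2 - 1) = 3*w^3 + 7*w^2 + 2*w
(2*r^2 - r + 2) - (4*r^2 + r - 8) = -2*r^2 - 2*r + 10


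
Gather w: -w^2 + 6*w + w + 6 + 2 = -w^2 + 7*w + 8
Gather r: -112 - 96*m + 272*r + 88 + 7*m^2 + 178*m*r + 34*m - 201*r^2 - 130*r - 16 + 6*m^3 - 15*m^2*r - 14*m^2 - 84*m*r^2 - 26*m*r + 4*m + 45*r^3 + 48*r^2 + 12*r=6*m^3 - 7*m^2 - 58*m + 45*r^3 + r^2*(-84*m - 153) + r*(-15*m^2 + 152*m + 154) - 40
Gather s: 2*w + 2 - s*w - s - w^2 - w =s*(-w - 1) - w^2 + w + 2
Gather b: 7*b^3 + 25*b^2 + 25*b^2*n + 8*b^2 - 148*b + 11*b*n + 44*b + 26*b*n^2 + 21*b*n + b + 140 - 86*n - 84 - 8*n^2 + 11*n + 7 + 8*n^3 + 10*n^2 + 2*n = 7*b^3 + b^2*(25*n + 33) + b*(26*n^2 + 32*n - 103) + 8*n^3 + 2*n^2 - 73*n + 63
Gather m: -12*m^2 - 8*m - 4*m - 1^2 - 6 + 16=-12*m^2 - 12*m + 9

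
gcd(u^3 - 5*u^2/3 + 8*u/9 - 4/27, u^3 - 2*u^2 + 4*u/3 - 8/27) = u^2 - 4*u/3 + 4/9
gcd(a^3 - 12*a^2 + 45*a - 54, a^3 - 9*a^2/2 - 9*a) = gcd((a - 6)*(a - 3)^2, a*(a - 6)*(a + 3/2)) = a - 6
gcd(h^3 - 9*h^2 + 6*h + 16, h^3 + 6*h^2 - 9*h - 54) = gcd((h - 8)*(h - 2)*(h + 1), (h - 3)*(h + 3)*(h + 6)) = 1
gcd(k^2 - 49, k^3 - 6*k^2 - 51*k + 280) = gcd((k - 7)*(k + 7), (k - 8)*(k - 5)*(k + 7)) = k + 7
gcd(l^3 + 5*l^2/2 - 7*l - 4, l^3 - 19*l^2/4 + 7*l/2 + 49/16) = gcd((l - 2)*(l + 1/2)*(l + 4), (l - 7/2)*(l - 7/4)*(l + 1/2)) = l + 1/2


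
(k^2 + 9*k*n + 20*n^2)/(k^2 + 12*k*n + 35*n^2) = (k + 4*n)/(k + 7*n)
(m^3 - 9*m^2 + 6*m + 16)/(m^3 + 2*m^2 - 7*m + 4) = (m^3 - 9*m^2 + 6*m + 16)/(m^3 + 2*m^2 - 7*m + 4)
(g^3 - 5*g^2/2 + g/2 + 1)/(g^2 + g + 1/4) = 2*(g^2 - 3*g + 2)/(2*g + 1)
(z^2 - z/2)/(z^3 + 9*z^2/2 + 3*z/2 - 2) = z/(z^2 + 5*z + 4)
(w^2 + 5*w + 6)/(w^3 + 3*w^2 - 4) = (w + 3)/(w^2 + w - 2)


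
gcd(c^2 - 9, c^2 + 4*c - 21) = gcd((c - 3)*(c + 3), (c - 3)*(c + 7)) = c - 3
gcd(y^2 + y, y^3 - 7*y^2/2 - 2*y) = y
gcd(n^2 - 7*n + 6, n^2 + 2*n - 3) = n - 1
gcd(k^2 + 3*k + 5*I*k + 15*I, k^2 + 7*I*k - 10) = k + 5*I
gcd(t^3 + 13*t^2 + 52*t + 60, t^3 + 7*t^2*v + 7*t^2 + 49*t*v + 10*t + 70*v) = t^2 + 7*t + 10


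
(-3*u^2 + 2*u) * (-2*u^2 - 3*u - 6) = 6*u^4 + 5*u^3 + 12*u^2 - 12*u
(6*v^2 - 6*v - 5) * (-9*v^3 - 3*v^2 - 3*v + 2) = -54*v^5 + 36*v^4 + 45*v^3 + 45*v^2 + 3*v - 10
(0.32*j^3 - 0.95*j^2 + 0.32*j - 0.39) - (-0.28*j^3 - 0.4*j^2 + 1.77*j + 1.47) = 0.6*j^3 - 0.55*j^2 - 1.45*j - 1.86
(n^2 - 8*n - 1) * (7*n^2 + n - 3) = 7*n^4 - 55*n^3 - 18*n^2 + 23*n + 3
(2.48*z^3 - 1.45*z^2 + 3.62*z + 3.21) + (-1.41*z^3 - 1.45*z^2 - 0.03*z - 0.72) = 1.07*z^3 - 2.9*z^2 + 3.59*z + 2.49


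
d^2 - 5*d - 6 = (d - 6)*(d + 1)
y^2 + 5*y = y*(y + 5)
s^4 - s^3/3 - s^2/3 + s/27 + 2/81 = (s - 2/3)*(s - 1/3)*(s + 1/3)^2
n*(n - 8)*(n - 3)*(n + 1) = n^4 - 10*n^3 + 13*n^2 + 24*n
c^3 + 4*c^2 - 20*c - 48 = (c - 4)*(c + 2)*(c + 6)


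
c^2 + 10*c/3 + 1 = (c + 1/3)*(c + 3)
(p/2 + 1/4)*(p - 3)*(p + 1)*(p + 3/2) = p^4/2 - 25*p^2/8 - 15*p/4 - 9/8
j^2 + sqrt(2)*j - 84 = (j - 6*sqrt(2))*(j + 7*sqrt(2))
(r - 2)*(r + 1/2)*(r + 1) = r^3 - r^2/2 - 5*r/2 - 1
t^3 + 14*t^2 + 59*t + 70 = (t + 2)*(t + 5)*(t + 7)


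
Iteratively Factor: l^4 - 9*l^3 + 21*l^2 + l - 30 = (l - 2)*(l^3 - 7*l^2 + 7*l + 15) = (l - 3)*(l - 2)*(l^2 - 4*l - 5) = (l - 3)*(l - 2)*(l + 1)*(l - 5)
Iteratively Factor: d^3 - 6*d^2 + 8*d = (d)*(d^2 - 6*d + 8) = d*(d - 2)*(d - 4)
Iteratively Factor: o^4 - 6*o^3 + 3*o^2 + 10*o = (o - 2)*(o^3 - 4*o^2 - 5*o) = o*(o - 2)*(o^2 - 4*o - 5) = o*(o - 2)*(o + 1)*(o - 5)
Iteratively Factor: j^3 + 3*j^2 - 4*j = (j)*(j^2 + 3*j - 4) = j*(j + 4)*(j - 1)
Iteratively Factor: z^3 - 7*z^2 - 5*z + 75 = (z - 5)*(z^2 - 2*z - 15) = (z - 5)^2*(z + 3)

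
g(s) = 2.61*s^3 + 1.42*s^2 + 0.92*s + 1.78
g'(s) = 7.83*s^2 + 2.84*s + 0.92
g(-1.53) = -5.65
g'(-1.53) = 14.90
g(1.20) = 9.44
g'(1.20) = 15.60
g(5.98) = 616.20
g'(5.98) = 297.91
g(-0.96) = -0.10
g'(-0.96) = 5.41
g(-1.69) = -8.32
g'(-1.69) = 18.48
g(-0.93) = 0.05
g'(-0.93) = 5.05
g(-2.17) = -20.20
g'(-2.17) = 31.63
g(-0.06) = 1.73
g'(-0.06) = 0.78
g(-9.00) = -1794.17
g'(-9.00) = 609.59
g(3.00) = 87.79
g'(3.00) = 79.91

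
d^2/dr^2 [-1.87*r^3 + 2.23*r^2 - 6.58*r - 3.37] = 4.46 - 11.22*r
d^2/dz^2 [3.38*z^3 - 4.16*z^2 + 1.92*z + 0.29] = 20.28*z - 8.32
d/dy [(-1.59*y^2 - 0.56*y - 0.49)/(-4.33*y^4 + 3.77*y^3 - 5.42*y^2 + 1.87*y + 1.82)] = (-13.7694*y^5 - 1.2801*y^4 - 4.2644*y^3 - 0.466600000000001*y^2 - 11.0992*y - 0.1029)/(18.7489*y^8 - 32.6482*y^7 + 61.1501*y^6 - 57.061*y^5 + 27.715*y^4 - 6.548*y^3 - 16.2319*y^2 + 6.8068*y + 3.3124)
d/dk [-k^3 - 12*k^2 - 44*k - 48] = -3*k^2 - 24*k - 44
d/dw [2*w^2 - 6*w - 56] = 4*w - 6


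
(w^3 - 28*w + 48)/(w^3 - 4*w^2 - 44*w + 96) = (w - 4)/(w - 8)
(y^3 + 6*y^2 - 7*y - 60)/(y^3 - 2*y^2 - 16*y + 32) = (y^2 + 2*y - 15)/(y^2 - 6*y + 8)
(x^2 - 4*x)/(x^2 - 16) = x/(x + 4)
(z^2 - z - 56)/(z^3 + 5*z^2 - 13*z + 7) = (z - 8)/(z^2 - 2*z + 1)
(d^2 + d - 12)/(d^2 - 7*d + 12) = (d + 4)/(d - 4)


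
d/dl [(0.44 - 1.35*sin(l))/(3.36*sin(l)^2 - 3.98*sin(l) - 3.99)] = (4.536*sin(l)^2 - 2.9568*sin(l) + 7.1377)*cos(l)/(11.2896*sin(l)^4 - 26.7456*sin(l)^3 - 10.9724*sin(l)^2 + 31.7604*sin(l) + 15.9201)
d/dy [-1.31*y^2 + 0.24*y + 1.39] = 0.24 - 2.62*y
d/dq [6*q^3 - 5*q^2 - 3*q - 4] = 18*q^2 - 10*q - 3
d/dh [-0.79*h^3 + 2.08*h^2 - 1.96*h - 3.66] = -2.37*h^2 + 4.16*h - 1.96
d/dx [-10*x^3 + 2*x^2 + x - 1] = -30*x^2 + 4*x + 1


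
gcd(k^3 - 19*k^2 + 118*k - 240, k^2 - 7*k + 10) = k - 5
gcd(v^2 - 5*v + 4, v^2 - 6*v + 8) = v - 4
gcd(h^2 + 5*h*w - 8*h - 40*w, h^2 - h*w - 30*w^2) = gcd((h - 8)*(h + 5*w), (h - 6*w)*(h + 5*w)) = h + 5*w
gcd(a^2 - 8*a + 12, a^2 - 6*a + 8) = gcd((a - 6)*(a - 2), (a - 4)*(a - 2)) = a - 2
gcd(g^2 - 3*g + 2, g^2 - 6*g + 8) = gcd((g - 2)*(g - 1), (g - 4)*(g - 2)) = g - 2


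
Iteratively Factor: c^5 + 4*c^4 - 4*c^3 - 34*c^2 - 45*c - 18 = (c - 3)*(c^4 + 7*c^3 + 17*c^2 + 17*c + 6) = (c - 3)*(c + 1)*(c^3 + 6*c^2 + 11*c + 6) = (c - 3)*(c + 1)*(c + 3)*(c^2 + 3*c + 2) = (c - 3)*(c + 1)^2*(c + 3)*(c + 2)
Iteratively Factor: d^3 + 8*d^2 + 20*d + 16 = (d + 2)*(d^2 + 6*d + 8) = (d + 2)^2*(d + 4)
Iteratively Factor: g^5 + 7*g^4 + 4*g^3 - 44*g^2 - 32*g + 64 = (g + 2)*(g^4 + 5*g^3 - 6*g^2 - 32*g + 32) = (g - 1)*(g + 2)*(g^3 + 6*g^2 - 32) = (g - 1)*(g + 2)*(g + 4)*(g^2 + 2*g - 8) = (g - 2)*(g - 1)*(g + 2)*(g + 4)*(g + 4)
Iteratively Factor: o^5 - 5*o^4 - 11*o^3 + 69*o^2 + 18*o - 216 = (o - 3)*(o^4 - 2*o^3 - 17*o^2 + 18*o + 72) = (o - 3)*(o + 2)*(o^3 - 4*o^2 - 9*o + 36) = (o - 4)*(o - 3)*(o + 2)*(o^2 - 9) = (o - 4)*(o - 3)^2*(o + 2)*(o + 3)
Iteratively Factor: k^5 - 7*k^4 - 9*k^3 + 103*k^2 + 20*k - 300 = (k + 2)*(k^4 - 9*k^3 + 9*k^2 + 85*k - 150) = (k + 2)*(k + 3)*(k^3 - 12*k^2 + 45*k - 50) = (k - 2)*(k + 2)*(k + 3)*(k^2 - 10*k + 25) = (k - 5)*(k - 2)*(k + 2)*(k + 3)*(k - 5)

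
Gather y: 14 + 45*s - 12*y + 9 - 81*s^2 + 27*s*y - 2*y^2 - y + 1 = -81*s^2 + 45*s - 2*y^2 + y*(27*s - 13) + 24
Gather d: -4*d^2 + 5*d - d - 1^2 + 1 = -4*d^2 + 4*d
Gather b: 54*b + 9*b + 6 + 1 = 63*b + 7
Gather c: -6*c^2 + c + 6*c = -6*c^2 + 7*c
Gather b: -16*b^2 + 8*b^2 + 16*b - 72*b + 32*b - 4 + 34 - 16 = -8*b^2 - 24*b + 14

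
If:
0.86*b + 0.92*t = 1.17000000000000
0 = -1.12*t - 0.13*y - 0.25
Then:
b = 0.124169435215947*y + 1.59925249169435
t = -0.116071428571429*y - 0.223214285714286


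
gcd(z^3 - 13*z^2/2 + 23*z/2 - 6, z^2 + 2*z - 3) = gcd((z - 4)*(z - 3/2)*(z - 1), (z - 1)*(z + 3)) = z - 1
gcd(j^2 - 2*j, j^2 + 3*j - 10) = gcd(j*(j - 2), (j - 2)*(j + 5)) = j - 2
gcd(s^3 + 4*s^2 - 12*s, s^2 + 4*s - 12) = s^2 + 4*s - 12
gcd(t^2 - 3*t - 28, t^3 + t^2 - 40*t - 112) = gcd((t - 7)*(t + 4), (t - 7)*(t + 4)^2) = t^2 - 3*t - 28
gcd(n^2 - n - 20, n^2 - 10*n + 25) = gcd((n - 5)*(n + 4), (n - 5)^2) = n - 5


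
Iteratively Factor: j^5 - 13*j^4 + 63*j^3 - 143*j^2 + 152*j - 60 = (j - 3)*(j^4 - 10*j^3 + 33*j^2 - 44*j + 20) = (j - 3)*(j - 2)*(j^3 - 8*j^2 + 17*j - 10) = (j - 5)*(j - 3)*(j - 2)*(j^2 - 3*j + 2) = (j - 5)*(j - 3)*(j - 2)*(j - 1)*(j - 2)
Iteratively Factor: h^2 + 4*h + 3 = (h + 1)*(h + 3)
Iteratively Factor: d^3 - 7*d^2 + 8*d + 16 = (d - 4)*(d^2 - 3*d - 4) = (d - 4)*(d + 1)*(d - 4)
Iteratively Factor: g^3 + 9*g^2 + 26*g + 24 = (g + 2)*(g^2 + 7*g + 12) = (g + 2)*(g + 3)*(g + 4)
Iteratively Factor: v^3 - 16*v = (v - 4)*(v^2 + 4*v) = (v - 4)*(v + 4)*(v)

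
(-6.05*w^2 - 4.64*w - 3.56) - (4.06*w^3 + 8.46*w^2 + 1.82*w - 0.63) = -4.06*w^3 - 14.51*w^2 - 6.46*w - 2.93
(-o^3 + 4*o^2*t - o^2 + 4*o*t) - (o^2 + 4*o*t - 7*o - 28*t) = -o^3 + 4*o^2*t - 2*o^2 + 7*o + 28*t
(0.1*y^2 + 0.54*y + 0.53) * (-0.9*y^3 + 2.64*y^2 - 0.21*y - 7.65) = -0.09*y^5 - 0.222*y^4 + 0.9276*y^3 + 0.5208*y^2 - 4.2423*y - 4.0545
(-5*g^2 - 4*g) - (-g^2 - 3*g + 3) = -4*g^2 - g - 3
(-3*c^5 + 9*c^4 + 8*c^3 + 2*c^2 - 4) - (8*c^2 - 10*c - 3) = -3*c^5 + 9*c^4 + 8*c^3 - 6*c^2 + 10*c - 1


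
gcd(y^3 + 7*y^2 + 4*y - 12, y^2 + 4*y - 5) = y - 1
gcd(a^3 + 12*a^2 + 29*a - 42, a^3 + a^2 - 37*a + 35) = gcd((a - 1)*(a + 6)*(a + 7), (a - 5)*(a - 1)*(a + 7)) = a^2 + 6*a - 7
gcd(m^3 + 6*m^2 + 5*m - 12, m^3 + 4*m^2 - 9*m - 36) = m^2 + 7*m + 12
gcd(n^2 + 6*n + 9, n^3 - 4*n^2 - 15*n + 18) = n + 3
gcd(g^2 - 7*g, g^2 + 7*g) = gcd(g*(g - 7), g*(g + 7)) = g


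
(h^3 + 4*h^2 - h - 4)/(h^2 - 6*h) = (h^3 + 4*h^2 - h - 4)/(h*(h - 6))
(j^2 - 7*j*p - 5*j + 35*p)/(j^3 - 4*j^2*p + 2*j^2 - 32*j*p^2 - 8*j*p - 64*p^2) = (-j^2 + 7*j*p + 5*j - 35*p)/(-j^3 + 4*j^2*p - 2*j^2 + 32*j*p^2 + 8*j*p + 64*p^2)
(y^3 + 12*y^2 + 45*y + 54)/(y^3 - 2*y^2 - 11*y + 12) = (y^2 + 9*y + 18)/(y^2 - 5*y + 4)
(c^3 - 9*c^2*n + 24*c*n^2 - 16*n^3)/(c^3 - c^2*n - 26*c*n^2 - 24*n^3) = (-c^3 + 9*c^2*n - 24*c*n^2 + 16*n^3)/(-c^3 + c^2*n + 26*c*n^2 + 24*n^3)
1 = 1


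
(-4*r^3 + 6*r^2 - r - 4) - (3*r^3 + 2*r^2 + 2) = -7*r^3 + 4*r^2 - r - 6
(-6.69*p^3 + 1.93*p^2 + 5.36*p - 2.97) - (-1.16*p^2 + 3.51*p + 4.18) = -6.69*p^3 + 3.09*p^2 + 1.85*p - 7.15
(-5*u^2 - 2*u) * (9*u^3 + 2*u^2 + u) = -45*u^5 - 28*u^4 - 9*u^3 - 2*u^2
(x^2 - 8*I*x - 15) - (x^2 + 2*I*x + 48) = -10*I*x - 63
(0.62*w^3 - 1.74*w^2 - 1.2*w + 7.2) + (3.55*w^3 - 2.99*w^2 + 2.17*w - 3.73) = 4.17*w^3 - 4.73*w^2 + 0.97*w + 3.47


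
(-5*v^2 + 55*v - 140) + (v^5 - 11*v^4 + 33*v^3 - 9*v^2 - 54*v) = v^5 - 11*v^4 + 33*v^3 - 14*v^2 + v - 140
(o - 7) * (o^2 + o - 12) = o^3 - 6*o^2 - 19*o + 84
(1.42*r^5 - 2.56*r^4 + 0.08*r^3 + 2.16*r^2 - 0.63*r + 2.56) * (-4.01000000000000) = -5.6942*r^5 + 10.2656*r^4 - 0.3208*r^3 - 8.6616*r^2 + 2.5263*r - 10.2656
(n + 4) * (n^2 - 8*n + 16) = n^3 - 4*n^2 - 16*n + 64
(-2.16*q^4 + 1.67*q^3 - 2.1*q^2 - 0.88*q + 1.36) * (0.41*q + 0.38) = -0.8856*q^5 - 0.1361*q^4 - 0.2264*q^3 - 1.1588*q^2 + 0.2232*q + 0.5168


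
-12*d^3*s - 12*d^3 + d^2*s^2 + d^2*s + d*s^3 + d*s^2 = (-3*d + s)*(4*d + s)*(d*s + d)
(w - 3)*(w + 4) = w^2 + w - 12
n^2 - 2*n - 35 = (n - 7)*(n + 5)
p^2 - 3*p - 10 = (p - 5)*(p + 2)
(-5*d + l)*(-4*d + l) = 20*d^2 - 9*d*l + l^2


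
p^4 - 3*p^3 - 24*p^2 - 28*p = p*(p - 7)*(p + 2)^2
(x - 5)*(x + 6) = x^2 + x - 30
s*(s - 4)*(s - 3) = s^3 - 7*s^2 + 12*s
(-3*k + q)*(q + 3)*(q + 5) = -3*k*q^2 - 24*k*q - 45*k + q^3 + 8*q^2 + 15*q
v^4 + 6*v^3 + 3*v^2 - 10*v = v*(v - 1)*(v + 2)*(v + 5)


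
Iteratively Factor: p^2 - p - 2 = (p - 2)*(p + 1)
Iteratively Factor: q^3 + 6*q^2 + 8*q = (q + 2)*(q^2 + 4*q) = (q + 2)*(q + 4)*(q)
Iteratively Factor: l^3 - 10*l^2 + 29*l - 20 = (l - 5)*(l^2 - 5*l + 4) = (l - 5)*(l - 4)*(l - 1)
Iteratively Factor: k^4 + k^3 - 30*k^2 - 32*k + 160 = (k - 5)*(k^3 + 6*k^2 - 32) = (k - 5)*(k + 4)*(k^2 + 2*k - 8) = (k - 5)*(k - 2)*(k + 4)*(k + 4)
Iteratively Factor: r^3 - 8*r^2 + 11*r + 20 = (r - 5)*(r^2 - 3*r - 4) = (r - 5)*(r + 1)*(r - 4)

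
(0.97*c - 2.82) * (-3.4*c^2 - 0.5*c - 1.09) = -3.298*c^3 + 9.103*c^2 + 0.3527*c + 3.0738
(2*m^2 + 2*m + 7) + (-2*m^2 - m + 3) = m + 10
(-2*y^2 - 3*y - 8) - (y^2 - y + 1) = -3*y^2 - 2*y - 9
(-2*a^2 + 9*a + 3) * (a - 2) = -2*a^3 + 13*a^2 - 15*a - 6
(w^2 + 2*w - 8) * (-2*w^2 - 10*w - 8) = -2*w^4 - 14*w^3 - 12*w^2 + 64*w + 64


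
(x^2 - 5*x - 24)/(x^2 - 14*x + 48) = (x + 3)/(x - 6)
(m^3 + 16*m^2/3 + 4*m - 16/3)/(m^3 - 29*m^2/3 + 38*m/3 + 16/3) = (3*m^3 + 16*m^2 + 12*m - 16)/(3*m^3 - 29*m^2 + 38*m + 16)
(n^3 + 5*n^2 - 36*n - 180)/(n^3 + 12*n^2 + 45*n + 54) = (n^2 - n - 30)/(n^2 + 6*n + 9)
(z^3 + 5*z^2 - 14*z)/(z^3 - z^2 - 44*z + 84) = z/(z - 6)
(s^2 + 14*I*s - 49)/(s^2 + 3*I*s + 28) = (s + 7*I)/(s - 4*I)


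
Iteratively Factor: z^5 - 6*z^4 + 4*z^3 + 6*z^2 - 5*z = (z - 5)*(z^4 - z^3 - z^2 + z) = (z - 5)*(z - 1)*(z^3 - z) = (z - 5)*(z - 1)*(z + 1)*(z^2 - z) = z*(z - 5)*(z - 1)*(z + 1)*(z - 1)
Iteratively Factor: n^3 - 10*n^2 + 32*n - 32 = (n - 4)*(n^2 - 6*n + 8) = (n - 4)*(n - 2)*(n - 4)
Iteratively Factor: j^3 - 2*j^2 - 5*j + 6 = (j - 1)*(j^2 - j - 6) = (j - 1)*(j + 2)*(j - 3)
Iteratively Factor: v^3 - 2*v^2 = (v)*(v^2 - 2*v) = v^2*(v - 2)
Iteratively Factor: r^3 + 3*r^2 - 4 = (r + 2)*(r^2 + r - 2) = (r + 2)^2*(r - 1)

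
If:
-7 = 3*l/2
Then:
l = -14/3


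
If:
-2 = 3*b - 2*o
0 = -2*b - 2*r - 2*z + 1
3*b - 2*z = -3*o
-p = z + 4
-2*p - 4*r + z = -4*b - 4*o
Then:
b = -82/161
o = 38/161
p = -578/161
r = 457/322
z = -66/161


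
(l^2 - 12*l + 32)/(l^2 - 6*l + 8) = (l - 8)/(l - 2)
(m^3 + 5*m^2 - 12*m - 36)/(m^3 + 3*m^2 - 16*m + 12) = (m^2 - m - 6)/(m^2 - 3*m + 2)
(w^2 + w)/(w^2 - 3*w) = (w + 1)/(w - 3)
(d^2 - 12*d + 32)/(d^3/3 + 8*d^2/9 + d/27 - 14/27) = 27*(d^2 - 12*d + 32)/(9*d^3 + 24*d^2 + d - 14)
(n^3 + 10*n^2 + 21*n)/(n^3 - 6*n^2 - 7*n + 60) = n*(n + 7)/(n^2 - 9*n + 20)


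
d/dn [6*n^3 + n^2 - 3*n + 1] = 18*n^2 + 2*n - 3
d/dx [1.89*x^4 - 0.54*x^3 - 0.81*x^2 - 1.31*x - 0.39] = 7.56*x^3 - 1.62*x^2 - 1.62*x - 1.31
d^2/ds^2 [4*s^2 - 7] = 8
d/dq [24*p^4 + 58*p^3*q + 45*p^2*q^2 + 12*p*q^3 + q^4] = 58*p^3 + 90*p^2*q + 36*p*q^2 + 4*q^3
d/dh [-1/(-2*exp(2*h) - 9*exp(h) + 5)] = (-4*exp(h) - 9)*exp(h)/(2*exp(2*h) + 9*exp(h) - 5)^2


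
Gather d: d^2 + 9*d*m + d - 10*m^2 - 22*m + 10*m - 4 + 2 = d^2 + d*(9*m + 1) - 10*m^2 - 12*m - 2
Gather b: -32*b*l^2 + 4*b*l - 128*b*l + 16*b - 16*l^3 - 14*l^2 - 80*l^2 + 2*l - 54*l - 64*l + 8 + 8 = b*(-32*l^2 - 124*l + 16) - 16*l^3 - 94*l^2 - 116*l + 16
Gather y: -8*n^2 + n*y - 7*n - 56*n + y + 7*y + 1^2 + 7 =-8*n^2 - 63*n + y*(n + 8) + 8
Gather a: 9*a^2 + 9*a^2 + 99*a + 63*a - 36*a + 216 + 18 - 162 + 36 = 18*a^2 + 126*a + 108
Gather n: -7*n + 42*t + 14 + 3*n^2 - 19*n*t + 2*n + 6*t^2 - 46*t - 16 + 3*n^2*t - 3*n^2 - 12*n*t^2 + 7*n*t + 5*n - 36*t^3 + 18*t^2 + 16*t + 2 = 3*n^2*t + n*(-12*t^2 - 12*t) - 36*t^3 + 24*t^2 + 12*t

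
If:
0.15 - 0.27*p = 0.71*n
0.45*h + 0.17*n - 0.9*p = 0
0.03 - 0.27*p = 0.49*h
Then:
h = 0.03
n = 0.19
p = 0.05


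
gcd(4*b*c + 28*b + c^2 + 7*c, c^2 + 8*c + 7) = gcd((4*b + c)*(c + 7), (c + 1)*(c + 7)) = c + 7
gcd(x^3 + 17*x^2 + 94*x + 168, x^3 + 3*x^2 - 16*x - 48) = x + 4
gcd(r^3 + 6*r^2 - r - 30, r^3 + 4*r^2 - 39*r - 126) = r + 3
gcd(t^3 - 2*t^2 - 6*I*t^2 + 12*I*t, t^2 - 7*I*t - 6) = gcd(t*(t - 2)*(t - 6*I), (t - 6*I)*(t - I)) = t - 6*I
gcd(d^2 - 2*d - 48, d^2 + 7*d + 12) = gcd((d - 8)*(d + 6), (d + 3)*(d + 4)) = 1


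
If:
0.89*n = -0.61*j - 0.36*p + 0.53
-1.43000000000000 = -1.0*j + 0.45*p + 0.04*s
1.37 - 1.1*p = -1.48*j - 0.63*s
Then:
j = 0.754608294930876*s + 5.04493087557604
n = -1.15954797286802*s - 6.11163206130586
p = 1.58801843317972*s + 8.0331797235023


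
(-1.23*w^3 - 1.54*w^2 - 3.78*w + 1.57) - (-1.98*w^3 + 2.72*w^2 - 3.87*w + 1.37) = 0.75*w^3 - 4.26*w^2 + 0.0900000000000003*w + 0.2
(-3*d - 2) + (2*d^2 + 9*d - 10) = 2*d^2 + 6*d - 12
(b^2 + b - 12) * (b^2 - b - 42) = b^4 - 55*b^2 - 30*b + 504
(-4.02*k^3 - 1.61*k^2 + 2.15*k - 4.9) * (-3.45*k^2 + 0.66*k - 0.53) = 13.869*k^5 + 2.9013*k^4 - 6.3495*k^3 + 19.1773*k^2 - 4.3735*k + 2.597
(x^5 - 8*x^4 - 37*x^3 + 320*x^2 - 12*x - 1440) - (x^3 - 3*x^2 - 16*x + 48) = x^5 - 8*x^4 - 38*x^3 + 323*x^2 + 4*x - 1488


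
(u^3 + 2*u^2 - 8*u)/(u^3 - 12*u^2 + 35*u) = (u^2 + 2*u - 8)/(u^2 - 12*u + 35)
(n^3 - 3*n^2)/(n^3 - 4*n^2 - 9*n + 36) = n^2/(n^2 - n - 12)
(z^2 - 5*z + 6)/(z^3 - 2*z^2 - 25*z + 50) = (z - 3)/(z^2 - 25)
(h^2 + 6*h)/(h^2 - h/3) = 3*(h + 6)/(3*h - 1)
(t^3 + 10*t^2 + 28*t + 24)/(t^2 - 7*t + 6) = (t^3 + 10*t^2 + 28*t + 24)/(t^2 - 7*t + 6)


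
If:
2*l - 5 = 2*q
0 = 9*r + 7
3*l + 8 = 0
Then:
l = -8/3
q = -31/6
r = -7/9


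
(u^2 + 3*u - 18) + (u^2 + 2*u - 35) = 2*u^2 + 5*u - 53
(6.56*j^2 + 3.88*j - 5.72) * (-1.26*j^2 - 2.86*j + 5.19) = -8.2656*j^4 - 23.6504*j^3 + 30.1568*j^2 + 36.4964*j - 29.6868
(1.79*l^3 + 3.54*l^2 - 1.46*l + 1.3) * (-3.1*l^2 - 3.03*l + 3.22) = -5.549*l^5 - 16.3977*l^4 - 0.436399999999998*l^3 + 11.7926*l^2 - 8.6402*l + 4.186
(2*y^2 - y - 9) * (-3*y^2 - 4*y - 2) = -6*y^4 - 5*y^3 + 27*y^2 + 38*y + 18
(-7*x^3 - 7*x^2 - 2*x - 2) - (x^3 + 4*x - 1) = -8*x^3 - 7*x^2 - 6*x - 1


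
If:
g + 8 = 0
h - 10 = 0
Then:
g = -8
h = 10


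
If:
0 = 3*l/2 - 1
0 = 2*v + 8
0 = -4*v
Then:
No Solution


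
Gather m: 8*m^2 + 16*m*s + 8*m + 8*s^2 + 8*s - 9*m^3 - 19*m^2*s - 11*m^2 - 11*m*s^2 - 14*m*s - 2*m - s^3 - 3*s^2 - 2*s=-9*m^3 + m^2*(-19*s - 3) + m*(-11*s^2 + 2*s + 6) - s^3 + 5*s^2 + 6*s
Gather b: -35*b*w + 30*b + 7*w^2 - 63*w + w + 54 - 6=b*(30 - 35*w) + 7*w^2 - 62*w + 48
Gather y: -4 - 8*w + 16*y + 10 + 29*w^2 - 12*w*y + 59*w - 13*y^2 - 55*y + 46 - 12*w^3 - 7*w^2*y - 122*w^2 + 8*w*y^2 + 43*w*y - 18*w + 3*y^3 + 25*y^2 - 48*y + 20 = -12*w^3 - 93*w^2 + 33*w + 3*y^3 + y^2*(8*w + 12) + y*(-7*w^2 + 31*w - 87) + 72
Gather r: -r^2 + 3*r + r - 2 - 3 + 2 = -r^2 + 4*r - 3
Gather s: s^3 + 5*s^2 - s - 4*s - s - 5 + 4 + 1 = s^3 + 5*s^2 - 6*s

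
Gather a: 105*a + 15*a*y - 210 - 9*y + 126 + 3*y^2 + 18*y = a*(15*y + 105) + 3*y^2 + 9*y - 84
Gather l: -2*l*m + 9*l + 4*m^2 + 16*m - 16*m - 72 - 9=l*(9 - 2*m) + 4*m^2 - 81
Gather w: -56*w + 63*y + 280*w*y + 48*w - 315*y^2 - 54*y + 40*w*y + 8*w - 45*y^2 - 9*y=320*w*y - 360*y^2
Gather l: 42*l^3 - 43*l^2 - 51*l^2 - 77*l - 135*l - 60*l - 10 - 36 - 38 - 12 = 42*l^3 - 94*l^2 - 272*l - 96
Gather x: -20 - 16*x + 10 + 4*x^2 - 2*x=4*x^2 - 18*x - 10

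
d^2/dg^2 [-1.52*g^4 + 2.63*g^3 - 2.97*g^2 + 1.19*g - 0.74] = -18.24*g^2 + 15.78*g - 5.94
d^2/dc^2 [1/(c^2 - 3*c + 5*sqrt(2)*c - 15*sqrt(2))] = 2*(-c^2 - 5*sqrt(2)*c + 3*c + (2*c - 3 + 5*sqrt(2))^2 + 15*sqrt(2))/(c^2 - 3*c + 5*sqrt(2)*c - 15*sqrt(2))^3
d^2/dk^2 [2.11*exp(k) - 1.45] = 2.11*exp(k)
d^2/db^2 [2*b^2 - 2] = 4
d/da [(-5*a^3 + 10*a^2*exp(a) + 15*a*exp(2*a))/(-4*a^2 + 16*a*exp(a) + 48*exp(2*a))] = 5*(2*a^4*exp(a) + a^4 + 18*a^3*exp(2*a) - 8*a^3*exp(a) - 12*a^2*exp(3*a) - 25*a^2*exp(2*a) + 48*a*exp(3*a) + 36*exp(4*a))/(4*(a^4 - 8*a^3*exp(a) - 8*a^2*exp(2*a) + 96*a*exp(3*a) + 144*exp(4*a)))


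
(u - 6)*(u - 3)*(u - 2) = u^3 - 11*u^2 + 36*u - 36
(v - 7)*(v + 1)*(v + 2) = v^3 - 4*v^2 - 19*v - 14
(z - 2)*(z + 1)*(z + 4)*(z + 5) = z^4 + 8*z^3 + 9*z^2 - 38*z - 40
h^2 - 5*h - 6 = (h - 6)*(h + 1)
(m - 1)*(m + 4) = m^2 + 3*m - 4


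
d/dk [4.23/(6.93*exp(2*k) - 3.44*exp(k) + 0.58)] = (14.5512 - 58.6278*exp(k))*exp(k)/(6.93*exp(2*k) - 3.44*exp(k) + 0.58)^2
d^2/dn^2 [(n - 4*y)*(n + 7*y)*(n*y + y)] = 2*y*(3*n + 3*y + 1)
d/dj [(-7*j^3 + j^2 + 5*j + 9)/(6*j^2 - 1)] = (-42*j^4 - 9*j^2 - 110*j - 5)/(36*j^4 - 12*j^2 + 1)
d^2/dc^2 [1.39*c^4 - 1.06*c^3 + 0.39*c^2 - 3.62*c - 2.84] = 16.68*c^2 - 6.36*c + 0.78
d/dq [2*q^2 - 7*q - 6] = 4*q - 7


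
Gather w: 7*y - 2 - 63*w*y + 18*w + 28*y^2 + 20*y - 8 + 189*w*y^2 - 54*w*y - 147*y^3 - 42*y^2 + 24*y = w*(189*y^2 - 117*y + 18) - 147*y^3 - 14*y^2 + 51*y - 10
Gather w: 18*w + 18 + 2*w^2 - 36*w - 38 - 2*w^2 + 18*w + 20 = 0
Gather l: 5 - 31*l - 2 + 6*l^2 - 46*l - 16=6*l^2 - 77*l - 13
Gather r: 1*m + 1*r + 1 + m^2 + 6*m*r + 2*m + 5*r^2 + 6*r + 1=m^2 + 3*m + 5*r^2 + r*(6*m + 7) + 2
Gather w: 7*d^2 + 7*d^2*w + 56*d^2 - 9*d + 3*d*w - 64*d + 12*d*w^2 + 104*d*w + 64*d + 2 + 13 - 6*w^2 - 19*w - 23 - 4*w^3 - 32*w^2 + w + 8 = 63*d^2 - 9*d - 4*w^3 + w^2*(12*d - 38) + w*(7*d^2 + 107*d - 18)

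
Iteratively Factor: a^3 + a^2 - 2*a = (a)*(a^2 + a - 2) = a*(a - 1)*(a + 2)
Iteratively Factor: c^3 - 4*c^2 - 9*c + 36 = (c + 3)*(c^2 - 7*c + 12) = (c - 3)*(c + 3)*(c - 4)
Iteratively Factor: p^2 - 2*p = (p)*(p - 2)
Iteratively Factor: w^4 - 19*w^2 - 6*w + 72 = (w + 3)*(w^3 - 3*w^2 - 10*w + 24) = (w - 4)*(w + 3)*(w^2 + w - 6) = (w - 4)*(w - 2)*(w + 3)*(w + 3)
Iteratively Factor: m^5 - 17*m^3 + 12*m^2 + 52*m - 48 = (m - 1)*(m^4 + m^3 - 16*m^2 - 4*m + 48) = (m - 1)*(m + 2)*(m^3 - m^2 - 14*m + 24) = (m - 2)*(m - 1)*(m + 2)*(m^2 + m - 12) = (m - 3)*(m - 2)*(m - 1)*(m + 2)*(m + 4)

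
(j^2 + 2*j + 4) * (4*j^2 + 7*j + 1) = 4*j^4 + 15*j^3 + 31*j^2 + 30*j + 4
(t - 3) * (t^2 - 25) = t^3 - 3*t^2 - 25*t + 75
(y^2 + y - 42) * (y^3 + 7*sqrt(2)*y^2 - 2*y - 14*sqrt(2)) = y^5 + y^4 + 7*sqrt(2)*y^4 - 44*y^3 + 7*sqrt(2)*y^3 - 308*sqrt(2)*y^2 - 2*y^2 - 14*sqrt(2)*y + 84*y + 588*sqrt(2)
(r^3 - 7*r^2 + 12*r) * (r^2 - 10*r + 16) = r^5 - 17*r^4 + 98*r^3 - 232*r^2 + 192*r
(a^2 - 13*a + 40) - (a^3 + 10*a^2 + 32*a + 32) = -a^3 - 9*a^2 - 45*a + 8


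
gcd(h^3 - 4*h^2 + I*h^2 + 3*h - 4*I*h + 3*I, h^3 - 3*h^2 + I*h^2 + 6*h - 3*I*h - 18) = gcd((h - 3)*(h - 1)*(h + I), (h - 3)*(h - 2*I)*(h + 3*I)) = h - 3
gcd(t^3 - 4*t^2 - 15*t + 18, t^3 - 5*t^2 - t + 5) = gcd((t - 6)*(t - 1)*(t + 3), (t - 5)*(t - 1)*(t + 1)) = t - 1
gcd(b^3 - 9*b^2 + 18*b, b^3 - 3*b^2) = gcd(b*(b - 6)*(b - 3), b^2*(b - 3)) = b^2 - 3*b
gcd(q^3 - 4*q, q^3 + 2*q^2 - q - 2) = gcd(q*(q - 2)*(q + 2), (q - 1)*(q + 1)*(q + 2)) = q + 2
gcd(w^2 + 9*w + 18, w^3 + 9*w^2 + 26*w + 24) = w + 3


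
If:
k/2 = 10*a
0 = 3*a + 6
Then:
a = -2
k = -40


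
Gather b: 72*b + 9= 72*b + 9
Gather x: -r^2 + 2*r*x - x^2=-r^2 + 2*r*x - x^2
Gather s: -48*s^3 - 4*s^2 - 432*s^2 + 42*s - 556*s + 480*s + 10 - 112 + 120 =-48*s^3 - 436*s^2 - 34*s + 18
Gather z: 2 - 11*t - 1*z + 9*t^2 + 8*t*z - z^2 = 9*t^2 - 11*t - z^2 + z*(8*t - 1) + 2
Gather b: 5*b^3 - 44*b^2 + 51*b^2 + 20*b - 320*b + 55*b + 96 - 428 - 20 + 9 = 5*b^3 + 7*b^2 - 245*b - 343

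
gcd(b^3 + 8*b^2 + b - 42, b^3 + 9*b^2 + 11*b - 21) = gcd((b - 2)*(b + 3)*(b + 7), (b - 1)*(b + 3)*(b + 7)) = b^2 + 10*b + 21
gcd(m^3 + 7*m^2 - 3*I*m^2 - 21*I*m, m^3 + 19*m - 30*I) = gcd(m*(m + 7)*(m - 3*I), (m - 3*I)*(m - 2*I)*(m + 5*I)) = m - 3*I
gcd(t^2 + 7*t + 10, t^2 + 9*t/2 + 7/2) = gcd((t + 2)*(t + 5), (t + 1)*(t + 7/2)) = 1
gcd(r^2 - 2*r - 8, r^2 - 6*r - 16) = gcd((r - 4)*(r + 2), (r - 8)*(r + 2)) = r + 2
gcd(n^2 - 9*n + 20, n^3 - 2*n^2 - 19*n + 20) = n - 5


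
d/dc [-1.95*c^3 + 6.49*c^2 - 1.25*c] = -5.85*c^2 + 12.98*c - 1.25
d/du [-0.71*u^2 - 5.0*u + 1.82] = -1.42*u - 5.0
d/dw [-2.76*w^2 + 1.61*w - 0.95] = 1.61 - 5.52*w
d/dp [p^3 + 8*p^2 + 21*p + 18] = 3*p^2 + 16*p + 21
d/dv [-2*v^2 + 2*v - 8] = 2 - 4*v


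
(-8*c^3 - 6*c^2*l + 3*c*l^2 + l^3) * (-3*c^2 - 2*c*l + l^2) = 24*c^5 + 34*c^4*l - 5*c^3*l^2 - 15*c^2*l^3 + c*l^4 + l^5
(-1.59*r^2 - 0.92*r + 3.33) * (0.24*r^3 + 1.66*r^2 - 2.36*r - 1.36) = -0.3816*r^5 - 2.8602*r^4 + 3.0244*r^3 + 9.8614*r^2 - 6.6076*r - 4.5288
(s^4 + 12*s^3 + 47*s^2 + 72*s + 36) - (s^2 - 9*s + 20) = s^4 + 12*s^3 + 46*s^2 + 81*s + 16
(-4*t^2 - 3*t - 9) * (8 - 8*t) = 32*t^3 - 8*t^2 + 48*t - 72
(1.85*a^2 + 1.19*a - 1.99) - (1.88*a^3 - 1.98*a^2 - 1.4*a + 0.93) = -1.88*a^3 + 3.83*a^2 + 2.59*a - 2.92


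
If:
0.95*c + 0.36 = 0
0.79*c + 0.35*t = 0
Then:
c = -0.38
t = 0.86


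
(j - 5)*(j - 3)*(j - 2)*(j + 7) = j^4 - 3*j^3 - 39*j^2 + 187*j - 210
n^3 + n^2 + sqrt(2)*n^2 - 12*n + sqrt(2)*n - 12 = (n + 1)*(n - 2*sqrt(2))*(n + 3*sqrt(2))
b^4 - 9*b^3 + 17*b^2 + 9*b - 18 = (b - 6)*(b - 3)*(b - 1)*(b + 1)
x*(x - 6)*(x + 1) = x^3 - 5*x^2 - 6*x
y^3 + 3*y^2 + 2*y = y*(y + 1)*(y + 2)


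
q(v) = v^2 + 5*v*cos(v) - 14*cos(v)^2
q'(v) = -5*v*sin(v) + 2*v + 28*sin(v)*cos(v) + 5*cos(v)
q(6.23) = 55.96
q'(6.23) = 17.62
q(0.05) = -13.71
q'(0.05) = 6.48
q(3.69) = -12.32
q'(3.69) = 25.19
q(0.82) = -3.05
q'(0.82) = 16.02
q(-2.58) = 7.55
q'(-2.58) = -3.64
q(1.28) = 2.32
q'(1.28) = 5.55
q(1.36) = 2.66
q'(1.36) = 2.85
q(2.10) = -4.46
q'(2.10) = -19.59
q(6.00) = 51.90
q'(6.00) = 17.67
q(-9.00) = 110.38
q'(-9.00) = -30.59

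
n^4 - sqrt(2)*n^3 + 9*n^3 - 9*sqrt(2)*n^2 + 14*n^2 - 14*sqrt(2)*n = n*(n + 2)*(n + 7)*(n - sqrt(2))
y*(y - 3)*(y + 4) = y^3 + y^2 - 12*y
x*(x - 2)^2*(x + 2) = x^4 - 2*x^3 - 4*x^2 + 8*x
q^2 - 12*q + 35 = (q - 7)*(q - 5)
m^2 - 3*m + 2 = (m - 2)*(m - 1)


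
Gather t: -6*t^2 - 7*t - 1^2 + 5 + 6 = -6*t^2 - 7*t + 10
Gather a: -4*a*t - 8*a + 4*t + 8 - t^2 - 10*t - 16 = a*(-4*t - 8) - t^2 - 6*t - 8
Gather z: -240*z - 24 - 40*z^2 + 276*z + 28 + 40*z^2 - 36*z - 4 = 0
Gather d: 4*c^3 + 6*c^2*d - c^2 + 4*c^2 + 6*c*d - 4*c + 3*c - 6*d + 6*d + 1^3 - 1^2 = 4*c^3 + 3*c^2 - c + d*(6*c^2 + 6*c)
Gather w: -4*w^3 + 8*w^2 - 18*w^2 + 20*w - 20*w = -4*w^3 - 10*w^2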